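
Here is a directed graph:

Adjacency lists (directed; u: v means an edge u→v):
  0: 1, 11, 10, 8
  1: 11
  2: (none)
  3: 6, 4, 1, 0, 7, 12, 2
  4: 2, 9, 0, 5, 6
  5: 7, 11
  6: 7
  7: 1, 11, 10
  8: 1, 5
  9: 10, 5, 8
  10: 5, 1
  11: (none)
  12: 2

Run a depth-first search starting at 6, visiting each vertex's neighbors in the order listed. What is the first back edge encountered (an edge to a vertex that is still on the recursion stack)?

5->7

DFS from 6 (visiting each vertex's neighbors in the order listed); mark gray on enter, black on exit:
6 gray
  7 gray
    1 gray
      11 gray
      11 black
    1 black
    7→11: 11 black — skip
    10 gray
      5 gray
        5→7: 7 is gray → back edge
First back edge: 5 → 7.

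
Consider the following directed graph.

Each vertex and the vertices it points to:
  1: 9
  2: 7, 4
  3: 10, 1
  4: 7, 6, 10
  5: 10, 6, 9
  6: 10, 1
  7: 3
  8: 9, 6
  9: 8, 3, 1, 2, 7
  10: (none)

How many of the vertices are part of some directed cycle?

A vertex is on a directed cycle iff it belongs to a strongly connected component of size ≥ 2 (or has a self-loop).
The vertices on cycles are {1, 2, 3, 4, 6, 7, 8, 9} — 8 in total.

8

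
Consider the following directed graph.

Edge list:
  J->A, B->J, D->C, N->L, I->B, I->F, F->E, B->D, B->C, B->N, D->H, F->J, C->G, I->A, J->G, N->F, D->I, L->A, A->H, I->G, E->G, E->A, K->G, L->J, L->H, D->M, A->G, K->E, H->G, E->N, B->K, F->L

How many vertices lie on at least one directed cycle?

A vertex is on a directed cycle iff it belongs to a strongly connected component of size ≥ 2 (or has a self-loop).
The vertices on cycles are {B, D, E, F, I, N} — 6 in total.

6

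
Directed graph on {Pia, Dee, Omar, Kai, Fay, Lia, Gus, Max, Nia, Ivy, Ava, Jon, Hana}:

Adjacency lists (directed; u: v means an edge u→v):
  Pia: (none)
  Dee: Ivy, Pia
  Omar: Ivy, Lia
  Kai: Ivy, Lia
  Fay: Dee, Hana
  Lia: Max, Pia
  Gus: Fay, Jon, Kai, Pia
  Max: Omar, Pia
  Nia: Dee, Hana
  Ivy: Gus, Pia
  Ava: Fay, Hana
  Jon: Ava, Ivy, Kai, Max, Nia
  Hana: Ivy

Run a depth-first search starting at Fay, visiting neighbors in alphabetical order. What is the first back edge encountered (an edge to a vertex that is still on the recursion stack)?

Gus→Fay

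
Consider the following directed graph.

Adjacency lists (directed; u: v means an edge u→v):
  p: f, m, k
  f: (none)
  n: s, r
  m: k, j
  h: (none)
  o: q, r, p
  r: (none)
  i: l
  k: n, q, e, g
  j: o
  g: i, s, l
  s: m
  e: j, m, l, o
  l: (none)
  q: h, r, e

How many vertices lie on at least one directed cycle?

10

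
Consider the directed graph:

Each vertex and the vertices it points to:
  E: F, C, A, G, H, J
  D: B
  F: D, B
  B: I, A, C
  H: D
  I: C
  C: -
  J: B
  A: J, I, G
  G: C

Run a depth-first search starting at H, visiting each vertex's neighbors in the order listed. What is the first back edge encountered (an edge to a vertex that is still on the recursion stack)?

J→B

DFS from H (visiting each vertex's neighbors in the order listed); mark gray on enter, black on exit:
H gray
  D gray
    B gray
      I gray
        C gray
        C black
      I black
      A gray
        J gray
          J→B: B is gray → back edge
First back edge: J → B.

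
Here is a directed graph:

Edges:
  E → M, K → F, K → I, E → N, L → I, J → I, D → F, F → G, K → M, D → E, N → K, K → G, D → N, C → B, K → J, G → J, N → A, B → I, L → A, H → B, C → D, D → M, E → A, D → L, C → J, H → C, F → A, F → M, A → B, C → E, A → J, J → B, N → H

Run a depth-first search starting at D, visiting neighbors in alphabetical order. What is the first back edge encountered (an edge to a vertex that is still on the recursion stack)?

C->D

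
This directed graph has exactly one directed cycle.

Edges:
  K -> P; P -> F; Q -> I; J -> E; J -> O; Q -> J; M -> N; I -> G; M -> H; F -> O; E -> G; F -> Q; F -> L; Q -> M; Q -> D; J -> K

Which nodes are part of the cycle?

DFS with gray/black marking from Q:
Q gray
  I gray
    G gray
    G black
  I black
  J gray
    E gray
      E→G: G black — skip
    E black
    O gray
    O black
    K gray
      P gray
        F gray
          F→O: O black — skip
          F→Q: Q is gray → back edge
Back edge closes the cycle Q → J → K → P → F → Q; its vertices are {F, J, K, P, Q}.

F, J, K, P, Q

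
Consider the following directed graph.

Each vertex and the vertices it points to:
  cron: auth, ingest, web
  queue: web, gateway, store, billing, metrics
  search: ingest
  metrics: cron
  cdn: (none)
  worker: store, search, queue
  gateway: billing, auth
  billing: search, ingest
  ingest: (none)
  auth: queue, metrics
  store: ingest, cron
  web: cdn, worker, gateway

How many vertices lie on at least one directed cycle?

8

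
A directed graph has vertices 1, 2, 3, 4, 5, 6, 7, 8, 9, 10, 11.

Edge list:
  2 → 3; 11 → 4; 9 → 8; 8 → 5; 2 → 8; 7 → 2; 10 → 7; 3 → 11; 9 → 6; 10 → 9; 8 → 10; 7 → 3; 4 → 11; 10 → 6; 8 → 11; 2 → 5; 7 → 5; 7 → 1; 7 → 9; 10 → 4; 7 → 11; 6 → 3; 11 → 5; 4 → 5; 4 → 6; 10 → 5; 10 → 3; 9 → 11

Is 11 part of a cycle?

Yes

11 is on a cycle iff 11 can reach itself via ≥1 edge.
11 → 4 → 11 — yes.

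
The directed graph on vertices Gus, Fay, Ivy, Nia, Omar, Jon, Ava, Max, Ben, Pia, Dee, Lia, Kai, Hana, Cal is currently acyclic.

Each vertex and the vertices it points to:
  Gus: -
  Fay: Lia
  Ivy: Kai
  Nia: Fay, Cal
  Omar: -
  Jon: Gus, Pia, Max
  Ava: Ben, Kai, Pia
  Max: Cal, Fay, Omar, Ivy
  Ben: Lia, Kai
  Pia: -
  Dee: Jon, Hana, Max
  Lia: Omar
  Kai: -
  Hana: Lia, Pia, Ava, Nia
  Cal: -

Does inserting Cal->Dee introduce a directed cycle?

Yes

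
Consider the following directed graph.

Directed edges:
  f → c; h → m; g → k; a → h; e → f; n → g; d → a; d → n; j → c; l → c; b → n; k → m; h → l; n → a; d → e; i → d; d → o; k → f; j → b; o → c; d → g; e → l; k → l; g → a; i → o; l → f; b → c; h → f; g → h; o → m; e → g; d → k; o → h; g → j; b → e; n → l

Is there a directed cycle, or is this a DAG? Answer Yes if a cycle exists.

Yes

DFS with white/gray/black marking, starting from j:
j gray
  c gray
  c black
  b gray
    e gray
      g gray
        a gray
          h gray
            f gray
              f→c: c black — skip
            f black
            l gray
              l→c: c black — skip
              l→f: f black — skip
            l black
            m gray
            m black
          h black
        a black
        g→j: j is gray → back edge
Back edge found, so a cycle exists: j → b → e → g → j.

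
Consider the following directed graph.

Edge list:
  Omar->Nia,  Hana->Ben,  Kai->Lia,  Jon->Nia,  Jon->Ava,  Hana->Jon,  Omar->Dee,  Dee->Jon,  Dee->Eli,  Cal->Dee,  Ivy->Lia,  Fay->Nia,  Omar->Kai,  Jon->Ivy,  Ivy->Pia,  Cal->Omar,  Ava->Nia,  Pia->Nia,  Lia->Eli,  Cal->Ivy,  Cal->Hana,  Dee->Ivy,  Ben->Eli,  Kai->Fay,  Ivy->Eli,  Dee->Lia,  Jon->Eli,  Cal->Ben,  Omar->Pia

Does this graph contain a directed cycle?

No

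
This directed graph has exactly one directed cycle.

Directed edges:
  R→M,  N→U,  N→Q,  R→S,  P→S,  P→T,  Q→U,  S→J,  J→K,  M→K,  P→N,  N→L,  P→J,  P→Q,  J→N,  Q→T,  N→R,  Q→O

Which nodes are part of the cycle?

J, N, R, S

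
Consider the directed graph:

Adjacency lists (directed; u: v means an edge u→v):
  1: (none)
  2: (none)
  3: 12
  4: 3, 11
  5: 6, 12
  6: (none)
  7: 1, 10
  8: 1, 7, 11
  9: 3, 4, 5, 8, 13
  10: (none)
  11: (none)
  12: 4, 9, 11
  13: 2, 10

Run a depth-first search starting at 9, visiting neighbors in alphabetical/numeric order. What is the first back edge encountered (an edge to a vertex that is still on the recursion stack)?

DFS from 9 (visiting neighbors in alphabetical/numeric order); mark gray on enter, black on exit:
9 gray
  3 gray
    12 gray
      4 gray
        4→3: 3 is gray → back edge
First back edge: 4 → 3.

4→3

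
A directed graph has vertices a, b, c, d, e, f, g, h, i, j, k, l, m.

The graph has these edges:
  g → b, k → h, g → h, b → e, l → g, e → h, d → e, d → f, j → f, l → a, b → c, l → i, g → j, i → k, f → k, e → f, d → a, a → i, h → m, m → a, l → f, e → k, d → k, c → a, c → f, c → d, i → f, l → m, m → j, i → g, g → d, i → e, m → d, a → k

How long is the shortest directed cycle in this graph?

4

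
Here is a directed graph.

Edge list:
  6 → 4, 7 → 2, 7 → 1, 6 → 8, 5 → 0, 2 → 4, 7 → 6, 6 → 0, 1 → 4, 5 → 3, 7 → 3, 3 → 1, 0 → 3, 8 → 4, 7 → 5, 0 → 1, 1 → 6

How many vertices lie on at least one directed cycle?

4

A vertex is on a directed cycle iff it belongs to a strongly connected component of size ≥ 2 (or has a self-loop).
The vertices on cycles are {0, 1, 3, 6} — 4 in total.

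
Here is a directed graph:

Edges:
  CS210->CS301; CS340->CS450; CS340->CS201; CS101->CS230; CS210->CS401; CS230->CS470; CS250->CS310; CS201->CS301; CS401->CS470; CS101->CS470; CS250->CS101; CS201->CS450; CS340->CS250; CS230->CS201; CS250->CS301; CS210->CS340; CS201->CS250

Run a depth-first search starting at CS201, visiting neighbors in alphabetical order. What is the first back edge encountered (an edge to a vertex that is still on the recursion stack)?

CS230->CS201

DFS from CS201 (visiting neighbors in alphabetical order); mark gray on enter, black on exit:
CS201 gray
  CS250 gray
    CS101 gray
      CS230 gray
        CS230→CS201: CS201 is gray → back edge
First back edge: CS230 → CS201.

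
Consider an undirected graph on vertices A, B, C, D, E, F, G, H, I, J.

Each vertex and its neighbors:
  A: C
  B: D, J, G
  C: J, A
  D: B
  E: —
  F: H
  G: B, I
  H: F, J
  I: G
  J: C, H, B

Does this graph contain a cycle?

No

DFS, tracking each vertex's parent; an edge to a visited non-parent vertex closes a cycle.
Start from D:
visit D (parent –)
  visit B (parent D)
    B–D: parent, skip
    visit J (parent B)
      visit C (parent J)
        C–J: parent, skip
        visit A (parent C)
          A–C: parent, skip
      visit H (parent J)
        visit F (parent H)
          F–H: parent, skip
        H–J: parent, skip
      J–B: parent, skip
    visit G (parent B)
      G–B: parent, skip
      visit I (parent G)
        I–G: parent, skip
visit E (parent –)
No non-parent visited neighbor found — the graph is a forest.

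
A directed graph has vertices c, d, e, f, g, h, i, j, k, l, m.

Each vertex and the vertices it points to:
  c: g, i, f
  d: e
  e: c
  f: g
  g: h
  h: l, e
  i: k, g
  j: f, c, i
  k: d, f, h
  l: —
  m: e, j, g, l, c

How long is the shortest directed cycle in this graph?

4

For each vertex v, BFS finds the shortest path from v back to v.
The shortest such closed walk is e → c → g → h → e, length 4.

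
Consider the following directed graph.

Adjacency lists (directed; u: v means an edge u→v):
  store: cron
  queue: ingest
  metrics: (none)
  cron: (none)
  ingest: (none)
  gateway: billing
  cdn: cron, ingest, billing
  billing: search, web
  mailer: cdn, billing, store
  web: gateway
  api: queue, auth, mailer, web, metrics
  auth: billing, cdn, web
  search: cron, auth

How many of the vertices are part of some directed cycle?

6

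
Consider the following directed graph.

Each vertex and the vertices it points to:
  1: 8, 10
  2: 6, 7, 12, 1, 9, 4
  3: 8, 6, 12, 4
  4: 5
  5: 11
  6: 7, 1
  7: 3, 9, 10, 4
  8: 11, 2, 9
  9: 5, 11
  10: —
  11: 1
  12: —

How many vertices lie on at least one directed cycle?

10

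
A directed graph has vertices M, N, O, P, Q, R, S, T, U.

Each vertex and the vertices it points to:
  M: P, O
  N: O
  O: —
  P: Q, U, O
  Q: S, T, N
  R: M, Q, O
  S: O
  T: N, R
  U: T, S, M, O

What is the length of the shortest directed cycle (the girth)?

3

For each vertex v, BFS finds the shortest path from v back to v.
The shortest such closed walk is U → M → P → U, length 3.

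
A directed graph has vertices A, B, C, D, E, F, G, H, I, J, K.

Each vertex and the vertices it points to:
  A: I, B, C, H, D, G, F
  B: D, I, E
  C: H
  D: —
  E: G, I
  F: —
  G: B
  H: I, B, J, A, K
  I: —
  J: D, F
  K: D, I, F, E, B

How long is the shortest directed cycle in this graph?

For each vertex v, BFS finds the shortest path from v back to v.
The shortest such closed walk is H → A → H, length 2.

2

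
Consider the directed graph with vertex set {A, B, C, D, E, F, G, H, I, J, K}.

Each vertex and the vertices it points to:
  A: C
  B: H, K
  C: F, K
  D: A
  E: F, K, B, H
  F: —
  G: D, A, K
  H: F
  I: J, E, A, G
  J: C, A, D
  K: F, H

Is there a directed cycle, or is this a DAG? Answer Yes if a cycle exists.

No

DFS with white/gray/black marking, starting from J:
J gray
  C gray
    F gray
    F black
    K gray
      K→F: F black — skip
      H gray
        H→F: F black — skip
      H black
    K black
  C black
  A gray
    A→C: C black — skip
  A black
  D gray
    D→A: A black — skip
  D black
J black
B gray
  B→H: H black — skip
  B→K: K black — skip
B black
E gray
  E→F: F black — skip
  E→K: K black — skip
  E→B: B black — skip
  E→H: H black — skip
E black
G gray
  G→D: D black — skip
  G→A: A black — skip
  G→K: K black — skip
G black
I gray
  I→J: J black — skip
  I→E: E black — skip
  I→A: A black — skip
  I→G: G black — skip
I black
Every edge goes to a white or black vertex — no back edge, so the graph is acyclic.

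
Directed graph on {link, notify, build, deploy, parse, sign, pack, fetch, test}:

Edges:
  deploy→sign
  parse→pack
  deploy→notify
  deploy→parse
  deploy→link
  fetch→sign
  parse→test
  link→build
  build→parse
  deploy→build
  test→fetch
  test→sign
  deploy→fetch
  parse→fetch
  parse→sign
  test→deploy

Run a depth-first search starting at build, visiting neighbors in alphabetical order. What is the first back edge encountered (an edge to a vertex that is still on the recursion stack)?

DFS from build (visiting neighbors in alphabetical order); mark gray on enter, black on exit:
build gray
  parse gray
    fetch gray
      sign gray
      sign black
    fetch black
    pack gray
    pack black
    parse→sign: sign black — skip
    test gray
      deploy gray
        deploy→build: build is gray → back edge
First back edge: deploy → build.

deploy→build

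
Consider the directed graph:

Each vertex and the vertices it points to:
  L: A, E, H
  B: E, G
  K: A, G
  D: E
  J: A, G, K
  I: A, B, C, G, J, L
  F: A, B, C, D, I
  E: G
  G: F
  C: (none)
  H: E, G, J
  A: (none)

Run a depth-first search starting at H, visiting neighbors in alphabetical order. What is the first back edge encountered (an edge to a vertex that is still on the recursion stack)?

DFS from H (visiting neighbors in alphabetical order); mark gray on enter, black on exit:
H gray
  E gray
    G gray
      F gray
        A gray
        A black
        B gray
          B→E: E is gray → back edge
First back edge: B → E.

B→E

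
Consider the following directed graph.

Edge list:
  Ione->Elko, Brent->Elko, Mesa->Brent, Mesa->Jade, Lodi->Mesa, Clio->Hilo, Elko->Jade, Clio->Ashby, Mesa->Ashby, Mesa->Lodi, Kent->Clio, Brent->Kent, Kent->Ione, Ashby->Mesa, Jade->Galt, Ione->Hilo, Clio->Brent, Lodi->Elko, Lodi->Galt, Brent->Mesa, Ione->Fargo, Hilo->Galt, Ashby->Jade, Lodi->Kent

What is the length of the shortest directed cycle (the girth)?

For each vertex v, BFS finds the shortest path from v back to v.
The shortest such closed walk is Lodi → Mesa → Lodi, length 2.

2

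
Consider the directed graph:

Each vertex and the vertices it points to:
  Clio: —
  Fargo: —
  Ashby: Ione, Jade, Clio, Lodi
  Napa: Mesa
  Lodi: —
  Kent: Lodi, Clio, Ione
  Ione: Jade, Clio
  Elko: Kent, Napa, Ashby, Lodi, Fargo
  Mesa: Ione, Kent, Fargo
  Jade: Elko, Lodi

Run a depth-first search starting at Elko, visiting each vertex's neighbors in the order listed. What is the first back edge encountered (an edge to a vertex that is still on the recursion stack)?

Jade->Elko

DFS from Elko (visiting each vertex's neighbors in the order listed); mark gray on enter, black on exit:
Elko gray
  Kent gray
    Lodi gray
    Lodi black
    Clio gray
    Clio black
    Ione gray
      Jade gray
        Jade→Elko: Elko is gray → back edge
First back edge: Jade → Elko.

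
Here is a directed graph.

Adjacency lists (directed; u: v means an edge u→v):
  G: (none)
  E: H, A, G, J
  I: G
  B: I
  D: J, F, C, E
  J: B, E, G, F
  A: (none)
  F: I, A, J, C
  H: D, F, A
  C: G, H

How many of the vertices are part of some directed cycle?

6

A vertex is on a directed cycle iff it belongs to a strongly connected component of size ≥ 2 (or has a self-loop).
The vertices on cycles are {C, D, E, F, H, J} — 6 in total.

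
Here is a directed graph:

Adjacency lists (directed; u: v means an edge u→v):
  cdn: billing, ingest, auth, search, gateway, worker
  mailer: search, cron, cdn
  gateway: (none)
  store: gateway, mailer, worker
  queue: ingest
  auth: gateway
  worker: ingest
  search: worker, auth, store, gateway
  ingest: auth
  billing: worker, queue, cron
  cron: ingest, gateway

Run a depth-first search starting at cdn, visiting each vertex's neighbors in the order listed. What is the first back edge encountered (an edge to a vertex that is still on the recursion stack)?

mailer→search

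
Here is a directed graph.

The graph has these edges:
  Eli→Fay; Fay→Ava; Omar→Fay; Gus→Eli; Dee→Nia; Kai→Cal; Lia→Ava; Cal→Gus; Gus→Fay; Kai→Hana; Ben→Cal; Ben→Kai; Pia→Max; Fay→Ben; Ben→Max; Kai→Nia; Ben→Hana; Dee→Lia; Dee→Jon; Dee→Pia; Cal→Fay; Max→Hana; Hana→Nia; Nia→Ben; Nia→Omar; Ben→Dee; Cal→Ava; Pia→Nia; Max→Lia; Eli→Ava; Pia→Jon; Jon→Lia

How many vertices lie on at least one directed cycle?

12

A vertex is on a directed cycle iff it belongs to a strongly connected component of size ≥ 2 (or has a self-loop).
The vertices on cycles are {Ben, Cal, Dee, Eli, Fay, Gus, Kai, Max, Nia, Pia, Hana, Omar} — 12 in total.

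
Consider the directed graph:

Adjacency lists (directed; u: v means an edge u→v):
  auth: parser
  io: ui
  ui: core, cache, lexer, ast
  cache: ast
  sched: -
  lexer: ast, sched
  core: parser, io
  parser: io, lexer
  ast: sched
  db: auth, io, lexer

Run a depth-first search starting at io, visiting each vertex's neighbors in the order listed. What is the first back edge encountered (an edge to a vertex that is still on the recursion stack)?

parser→io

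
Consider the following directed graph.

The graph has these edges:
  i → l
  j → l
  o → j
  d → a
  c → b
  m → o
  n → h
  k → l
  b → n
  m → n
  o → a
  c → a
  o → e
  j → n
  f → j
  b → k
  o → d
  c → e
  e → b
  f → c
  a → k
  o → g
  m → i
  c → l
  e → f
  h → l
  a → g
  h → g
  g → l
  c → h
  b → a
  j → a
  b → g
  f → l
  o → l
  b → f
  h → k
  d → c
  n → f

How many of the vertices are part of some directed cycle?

6

A vertex is on a directed cycle iff it belongs to a strongly connected component of size ≥ 2 (or has a self-loop).
The vertices on cycles are {b, c, e, f, j, n} — 6 in total.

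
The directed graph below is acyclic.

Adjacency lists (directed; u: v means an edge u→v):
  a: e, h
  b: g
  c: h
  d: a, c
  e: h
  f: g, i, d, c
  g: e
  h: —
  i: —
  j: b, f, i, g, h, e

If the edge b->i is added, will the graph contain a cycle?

No

Adding b→i creates a cycle iff i can already reach b.
Explore from i: no path reaches b. The graph stays acyclic.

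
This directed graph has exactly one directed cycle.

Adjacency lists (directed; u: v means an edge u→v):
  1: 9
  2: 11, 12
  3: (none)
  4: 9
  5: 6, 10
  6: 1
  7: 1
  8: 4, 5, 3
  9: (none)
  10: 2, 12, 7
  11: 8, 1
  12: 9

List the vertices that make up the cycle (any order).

2, 5, 8, 10, 11

DFS with gray/black marking from 8:
8 gray
  4 gray
    9 gray
    9 black
  4 black
  5 gray
    6 gray
      1 gray
        1→9: 9 black — skip
      1 black
    6 black
    10 gray
      2 gray
        11 gray
          11→8: 8 is gray → back edge
Back edge closes the cycle 8 → 5 → 10 → 2 → 11 → 8; its vertices are {2, 5, 8, 10, 11}.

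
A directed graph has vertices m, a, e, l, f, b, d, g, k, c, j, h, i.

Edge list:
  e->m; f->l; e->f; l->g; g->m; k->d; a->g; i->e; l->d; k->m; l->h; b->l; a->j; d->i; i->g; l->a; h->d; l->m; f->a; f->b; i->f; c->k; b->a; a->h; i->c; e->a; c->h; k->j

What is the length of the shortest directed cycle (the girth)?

4

For each vertex v, BFS finds the shortest path from v back to v.
The shortest such closed walk is i → c → k → d → i, length 4.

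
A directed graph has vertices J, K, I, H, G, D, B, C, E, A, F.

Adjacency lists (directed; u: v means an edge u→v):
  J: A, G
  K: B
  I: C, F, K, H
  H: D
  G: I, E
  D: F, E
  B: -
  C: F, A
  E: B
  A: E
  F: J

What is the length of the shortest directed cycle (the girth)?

4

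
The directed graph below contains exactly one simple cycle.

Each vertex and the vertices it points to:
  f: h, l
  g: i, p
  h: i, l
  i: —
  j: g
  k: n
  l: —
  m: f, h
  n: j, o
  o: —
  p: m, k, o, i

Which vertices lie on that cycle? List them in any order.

g, j, k, n, p

DFS with gray/black marking from p:
p gray
  m gray
    f gray
      h gray
        i gray
        i black
        l gray
        l black
      h black
      f→l: l black — skip
    f black
    m→h: h black — skip
  m black
  k gray
    n gray
      j gray
        g gray
          g→i: i black — skip
          g→p: p is gray → back edge
Back edge closes the cycle p → k → n → j → g → p; its vertices are {g, j, k, n, p}.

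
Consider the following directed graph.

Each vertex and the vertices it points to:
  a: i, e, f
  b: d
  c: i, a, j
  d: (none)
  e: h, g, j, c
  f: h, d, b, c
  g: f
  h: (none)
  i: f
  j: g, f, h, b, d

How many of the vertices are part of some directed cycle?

7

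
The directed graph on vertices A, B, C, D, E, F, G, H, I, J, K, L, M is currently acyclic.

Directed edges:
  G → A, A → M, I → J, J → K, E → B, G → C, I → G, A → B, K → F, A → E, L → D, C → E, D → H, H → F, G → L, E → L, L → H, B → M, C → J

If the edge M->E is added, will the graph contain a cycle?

Adding M→E creates a cycle iff E can already reach M.
Path from E: E → B → M.
So E → … → M → E is a cycle.

Yes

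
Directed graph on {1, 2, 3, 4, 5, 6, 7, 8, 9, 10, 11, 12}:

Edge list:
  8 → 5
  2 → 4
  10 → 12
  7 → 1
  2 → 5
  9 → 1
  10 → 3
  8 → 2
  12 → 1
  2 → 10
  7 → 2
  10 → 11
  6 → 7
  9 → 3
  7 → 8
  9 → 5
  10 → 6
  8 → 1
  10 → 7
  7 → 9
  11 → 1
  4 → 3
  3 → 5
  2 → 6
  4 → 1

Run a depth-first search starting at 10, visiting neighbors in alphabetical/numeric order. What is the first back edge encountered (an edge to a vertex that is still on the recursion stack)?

2->6

DFS from 10 (visiting neighbors in alphabetical/numeric order); mark gray on enter, black on exit:
10 gray
  3 gray
    5 gray
    5 black
  3 black
  6 gray
    7 gray
      1 gray
      1 black
      2 gray
        4 gray
          4→1: 1 black — skip
          4→3: 3 black — skip
        4 black
        2→5: 5 black — skip
        2→6: 6 is gray → back edge
First back edge: 2 → 6.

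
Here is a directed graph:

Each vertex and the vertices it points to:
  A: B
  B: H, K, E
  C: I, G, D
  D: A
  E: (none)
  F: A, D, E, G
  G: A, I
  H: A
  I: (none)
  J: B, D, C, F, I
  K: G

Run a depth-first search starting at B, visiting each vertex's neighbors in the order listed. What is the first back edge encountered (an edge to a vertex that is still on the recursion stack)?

A->B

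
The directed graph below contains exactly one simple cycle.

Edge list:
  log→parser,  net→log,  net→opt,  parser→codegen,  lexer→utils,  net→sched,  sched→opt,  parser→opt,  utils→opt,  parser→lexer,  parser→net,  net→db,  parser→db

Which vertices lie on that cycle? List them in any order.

log, net, parser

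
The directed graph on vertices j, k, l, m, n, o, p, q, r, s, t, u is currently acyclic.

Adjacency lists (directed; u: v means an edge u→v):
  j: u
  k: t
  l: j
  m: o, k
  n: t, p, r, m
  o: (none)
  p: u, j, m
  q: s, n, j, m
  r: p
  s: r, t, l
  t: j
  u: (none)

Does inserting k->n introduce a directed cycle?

Yes

Adding k→n creates a cycle iff n can already reach k.
Path from n: n → m → k.
So n → … → k → n is a cycle.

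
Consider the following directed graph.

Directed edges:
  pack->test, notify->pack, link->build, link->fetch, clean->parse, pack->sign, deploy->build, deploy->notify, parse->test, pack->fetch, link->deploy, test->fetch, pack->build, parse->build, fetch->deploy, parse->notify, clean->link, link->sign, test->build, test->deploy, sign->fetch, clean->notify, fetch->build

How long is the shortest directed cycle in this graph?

4

For each vertex v, BFS finds the shortest path from v back to v.
The shortest such closed walk is notify → pack → test → deploy → notify, length 4.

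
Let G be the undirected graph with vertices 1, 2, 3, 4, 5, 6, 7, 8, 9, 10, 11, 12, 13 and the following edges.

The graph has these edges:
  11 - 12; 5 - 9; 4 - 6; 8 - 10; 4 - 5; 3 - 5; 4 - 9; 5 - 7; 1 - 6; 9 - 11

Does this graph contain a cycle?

Yes

DFS, tracking each vertex's parent; an edge to a visited non-parent vertex closes a cycle.
Start from 8:
visit 8 (parent –)
  visit 10 (parent 8)
    10–8: parent, skip
visit 1 (parent –)
  visit 6 (parent 1)
    visit 4 (parent 6)
      visit 9 (parent 4)
        9–4: parent, skip
        visit 5 (parent 9)
          5–9: parent, skip
          visit 7 (parent 5)
            7–5: parent, skip
          visit 3 (parent 5)
            3–5: parent, skip
          5–4: 4 visited and ≠ parent → cycle
Cycle: 4 – 9 – 5 – 4.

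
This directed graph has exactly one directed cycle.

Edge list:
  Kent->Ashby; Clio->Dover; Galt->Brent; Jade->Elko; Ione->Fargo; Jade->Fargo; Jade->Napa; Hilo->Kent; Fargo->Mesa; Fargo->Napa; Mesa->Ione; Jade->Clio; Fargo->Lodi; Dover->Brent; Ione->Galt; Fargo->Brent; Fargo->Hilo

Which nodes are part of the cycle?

DFS with gray/black marking from Fargo:
Fargo gray
  Napa gray
  Napa black
  Lodi gray
  Lodi black
  Mesa gray
    Ione gray
      Ione→Fargo: Fargo is gray → back edge
Back edge closes the cycle Fargo → Mesa → Ione → Fargo; its vertices are {Ione, Mesa, Fargo}.

Ione, Mesa, Fargo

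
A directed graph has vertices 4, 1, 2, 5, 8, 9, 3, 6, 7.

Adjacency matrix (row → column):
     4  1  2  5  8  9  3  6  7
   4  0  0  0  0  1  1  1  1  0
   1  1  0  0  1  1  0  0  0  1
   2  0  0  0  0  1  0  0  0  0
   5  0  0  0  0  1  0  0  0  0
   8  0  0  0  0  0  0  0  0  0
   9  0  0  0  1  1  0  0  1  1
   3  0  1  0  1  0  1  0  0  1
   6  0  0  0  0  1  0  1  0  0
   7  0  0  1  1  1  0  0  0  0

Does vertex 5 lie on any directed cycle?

No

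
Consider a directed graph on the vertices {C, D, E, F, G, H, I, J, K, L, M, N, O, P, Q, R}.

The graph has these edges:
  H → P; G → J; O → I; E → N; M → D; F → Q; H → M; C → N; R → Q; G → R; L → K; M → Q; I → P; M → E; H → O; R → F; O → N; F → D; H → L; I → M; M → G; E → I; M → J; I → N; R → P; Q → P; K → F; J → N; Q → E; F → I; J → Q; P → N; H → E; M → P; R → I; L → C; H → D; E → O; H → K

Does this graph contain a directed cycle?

Yes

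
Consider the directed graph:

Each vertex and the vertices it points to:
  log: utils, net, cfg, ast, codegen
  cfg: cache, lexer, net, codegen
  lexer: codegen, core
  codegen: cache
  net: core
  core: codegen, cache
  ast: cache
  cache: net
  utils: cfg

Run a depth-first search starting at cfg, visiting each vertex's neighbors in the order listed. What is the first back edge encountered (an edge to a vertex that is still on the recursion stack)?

codegen->cache

DFS from cfg (visiting each vertex's neighbors in the order listed); mark gray on enter, black on exit:
cfg gray
  cache gray
    net gray
      core gray
        codegen gray
          codegen→cache: cache is gray → back edge
First back edge: codegen → cache.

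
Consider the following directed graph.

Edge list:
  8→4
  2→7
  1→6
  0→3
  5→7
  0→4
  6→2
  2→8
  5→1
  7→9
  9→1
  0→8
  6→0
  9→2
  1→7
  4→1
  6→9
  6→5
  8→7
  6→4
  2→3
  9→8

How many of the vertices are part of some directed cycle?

9

A vertex is on a directed cycle iff it belongs to a strongly connected component of size ≥ 2 (or has a self-loop).
The vertices on cycles are {0, 1, 2, 4, 5, 6, 7, 8, 9} — 9 in total.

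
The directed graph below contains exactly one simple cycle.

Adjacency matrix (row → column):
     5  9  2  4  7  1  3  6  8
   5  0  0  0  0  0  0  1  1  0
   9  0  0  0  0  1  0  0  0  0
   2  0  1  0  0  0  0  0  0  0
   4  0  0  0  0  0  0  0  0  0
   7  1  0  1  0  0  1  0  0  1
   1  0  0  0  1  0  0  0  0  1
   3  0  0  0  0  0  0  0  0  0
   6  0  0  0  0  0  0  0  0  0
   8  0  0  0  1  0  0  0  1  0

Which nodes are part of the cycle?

2, 7, 9

DFS with gray/black marking from 7:
7 gray
  5 gray
    6 gray
    6 black
    3 gray
    3 black
  5 black
  8 gray
    4 gray
    4 black
    8→6: 6 black — skip
  8 black
  2 gray
    9 gray
      9→7: 7 is gray → back edge
Back edge closes the cycle 7 → 2 → 9 → 7; its vertices are {2, 7, 9}.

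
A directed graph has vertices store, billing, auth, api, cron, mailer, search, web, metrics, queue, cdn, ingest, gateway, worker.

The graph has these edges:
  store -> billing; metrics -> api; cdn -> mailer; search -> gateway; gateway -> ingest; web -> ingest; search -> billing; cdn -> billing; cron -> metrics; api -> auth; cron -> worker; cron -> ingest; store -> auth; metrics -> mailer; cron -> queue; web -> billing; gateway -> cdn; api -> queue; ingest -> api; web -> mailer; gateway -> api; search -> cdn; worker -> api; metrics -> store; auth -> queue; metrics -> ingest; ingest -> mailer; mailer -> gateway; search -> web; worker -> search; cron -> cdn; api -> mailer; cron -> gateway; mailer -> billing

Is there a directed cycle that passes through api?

Yes

api is on a cycle iff api can reach itself via ≥1 edge.
api → mailer → gateway → api — yes.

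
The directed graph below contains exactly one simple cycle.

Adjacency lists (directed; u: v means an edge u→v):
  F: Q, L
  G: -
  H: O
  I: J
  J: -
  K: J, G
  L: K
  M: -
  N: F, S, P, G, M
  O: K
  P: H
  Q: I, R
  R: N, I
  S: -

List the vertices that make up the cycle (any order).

F, N, Q, R

DFS with gray/black marking from R:
R gray
  N gray
    F gray
      Q gray
        I gray
          J gray
          J black
        I black
        Q→R: R is gray → back edge
Back edge closes the cycle R → N → F → Q → R; its vertices are {F, N, Q, R}.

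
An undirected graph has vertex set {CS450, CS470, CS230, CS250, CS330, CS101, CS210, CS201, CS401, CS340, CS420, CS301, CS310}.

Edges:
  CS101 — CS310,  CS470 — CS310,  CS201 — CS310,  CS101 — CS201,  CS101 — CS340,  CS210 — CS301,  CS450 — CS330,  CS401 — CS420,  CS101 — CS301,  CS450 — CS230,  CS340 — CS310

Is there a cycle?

Yes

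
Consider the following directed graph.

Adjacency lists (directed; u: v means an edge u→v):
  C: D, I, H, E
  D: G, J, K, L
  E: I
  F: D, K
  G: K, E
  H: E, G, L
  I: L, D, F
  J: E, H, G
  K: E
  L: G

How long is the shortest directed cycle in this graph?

For each vertex v, BFS finds the shortest path from v back to v.
The shortest such closed walk is I → F → K → E → I, length 4.

4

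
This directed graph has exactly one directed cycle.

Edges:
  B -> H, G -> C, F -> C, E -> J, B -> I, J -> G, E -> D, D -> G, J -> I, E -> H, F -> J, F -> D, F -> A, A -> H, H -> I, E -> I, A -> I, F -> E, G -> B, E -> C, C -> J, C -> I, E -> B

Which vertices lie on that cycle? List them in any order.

DFS with gray/black marking from G:
G gray
  B gray
    I gray
    I black
    H gray
      H→I: I black — skip
    H black
  B black
  C gray
    J gray
      J→I: I black — skip
      J→G: G is gray → back edge
Back edge closes the cycle G → C → J → G; its vertices are {C, G, J}.

C, G, J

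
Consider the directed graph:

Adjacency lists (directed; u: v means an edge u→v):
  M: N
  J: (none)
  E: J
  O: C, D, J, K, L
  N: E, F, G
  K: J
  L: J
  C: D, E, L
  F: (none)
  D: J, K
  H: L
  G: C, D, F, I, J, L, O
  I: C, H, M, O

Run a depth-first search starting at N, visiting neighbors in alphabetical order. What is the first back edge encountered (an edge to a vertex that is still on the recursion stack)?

DFS from N (visiting neighbors in alphabetical order); mark gray on enter, black on exit:
N gray
  E gray
    J gray
    J black
  E black
  F gray
  F black
  G gray
    C gray
      D gray
        D→J: J black — skip
        K gray
          K→J: J black — skip
        K black
      D black
      C→E: E black — skip
      L gray
        L→J: J black — skip
      L black
    C black
    G→D: D black — skip
    G→F: F black — skip
    I gray
      I→C: C black — skip
      H gray
        H→L: L black — skip
      H black
      M gray
        M→N: N is gray → back edge
First back edge: M → N.

M→N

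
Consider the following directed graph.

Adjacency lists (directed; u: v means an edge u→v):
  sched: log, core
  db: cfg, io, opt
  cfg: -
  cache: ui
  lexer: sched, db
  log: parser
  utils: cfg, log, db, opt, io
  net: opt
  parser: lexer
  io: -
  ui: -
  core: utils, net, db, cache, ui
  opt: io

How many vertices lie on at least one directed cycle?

A vertex is on a directed cycle iff it belongs to a strongly connected component of size ≥ 2 (or has a self-loop).
The vertices on cycles are {log, core, lexer, sched, utils, parser} — 6 in total.

6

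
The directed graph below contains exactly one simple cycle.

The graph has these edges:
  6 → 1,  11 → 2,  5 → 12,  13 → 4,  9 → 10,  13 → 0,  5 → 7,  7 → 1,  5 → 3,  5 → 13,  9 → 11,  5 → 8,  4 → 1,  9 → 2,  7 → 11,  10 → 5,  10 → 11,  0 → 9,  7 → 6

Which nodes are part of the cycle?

0, 5, 9, 10, 13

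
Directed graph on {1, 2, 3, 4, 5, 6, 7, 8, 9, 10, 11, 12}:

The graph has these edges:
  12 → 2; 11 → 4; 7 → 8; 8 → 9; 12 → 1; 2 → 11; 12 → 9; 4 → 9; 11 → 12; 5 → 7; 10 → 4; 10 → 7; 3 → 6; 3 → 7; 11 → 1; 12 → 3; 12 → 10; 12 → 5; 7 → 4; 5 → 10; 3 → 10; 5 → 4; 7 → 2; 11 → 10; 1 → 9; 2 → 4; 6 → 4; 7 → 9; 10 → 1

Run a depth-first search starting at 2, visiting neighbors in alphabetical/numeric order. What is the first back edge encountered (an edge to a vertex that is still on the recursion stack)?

7->2

DFS from 2 (visiting neighbors in alphabetical/numeric order); mark gray on enter, black on exit:
2 gray
  4 gray
    9 gray
    9 black
  4 black
  11 gray
    1 gray
      1→9: 9 black — skip
    1 black
    11→4: 4 black — skip
    10 gray
      10→1: 1 black — skip
      10→4: 4 black — skip
      7 gray
        7→2: 2 is gray → back edge
First back edge: 7 → 2.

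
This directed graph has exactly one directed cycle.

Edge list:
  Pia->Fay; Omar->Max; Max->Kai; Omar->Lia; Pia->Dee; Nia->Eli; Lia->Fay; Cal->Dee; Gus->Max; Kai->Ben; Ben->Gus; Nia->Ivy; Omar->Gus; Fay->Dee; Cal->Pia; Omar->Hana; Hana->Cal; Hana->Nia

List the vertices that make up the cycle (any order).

Ben, Gus, Kai, Max

DFS with gray/black marking from Max:
Max gray
  Kai gray
    Ben gray
      Gus gray
        Gus→Max: Max is gray → back edge
Back edge closes the cycle Max → Kai → Ben → Gus → Max; its vertices are {Ben, Gus, Kai, Max}.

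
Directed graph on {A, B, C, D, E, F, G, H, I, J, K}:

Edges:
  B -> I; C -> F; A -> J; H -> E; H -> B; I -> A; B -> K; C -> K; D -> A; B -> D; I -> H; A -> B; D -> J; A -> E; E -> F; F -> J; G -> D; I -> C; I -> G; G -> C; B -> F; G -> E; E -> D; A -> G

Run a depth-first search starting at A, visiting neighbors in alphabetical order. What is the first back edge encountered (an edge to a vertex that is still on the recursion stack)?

DFS from A (visiting neighbors in alphabetical order); mark gray on enter, black on exit:
A gray
  B gray
    D gray
      D→A: A is gray → back edge
First back edge: D → A.

D→A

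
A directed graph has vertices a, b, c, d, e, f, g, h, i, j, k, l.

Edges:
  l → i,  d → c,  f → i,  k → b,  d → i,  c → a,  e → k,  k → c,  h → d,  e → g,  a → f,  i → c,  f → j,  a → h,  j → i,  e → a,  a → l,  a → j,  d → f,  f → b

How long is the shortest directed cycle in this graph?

4

For each vertex v, BFS finds the shortest path from v back to v.
The shortest such closed walk is a → h → d → c → a, length 4.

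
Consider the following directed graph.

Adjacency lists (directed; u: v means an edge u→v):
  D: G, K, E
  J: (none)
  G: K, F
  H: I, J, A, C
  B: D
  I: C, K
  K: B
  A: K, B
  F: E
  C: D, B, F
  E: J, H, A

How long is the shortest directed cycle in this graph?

For each vertex v, BFS finds the shortest path from v back to v.
The shortest such closed walk is D → K → B → D, length 3.

3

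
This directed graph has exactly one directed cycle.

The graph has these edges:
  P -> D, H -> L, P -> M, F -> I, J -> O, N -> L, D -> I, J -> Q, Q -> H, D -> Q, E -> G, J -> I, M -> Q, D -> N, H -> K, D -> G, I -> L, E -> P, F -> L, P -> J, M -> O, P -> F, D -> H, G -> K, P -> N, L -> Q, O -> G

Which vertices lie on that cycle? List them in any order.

H, L, Q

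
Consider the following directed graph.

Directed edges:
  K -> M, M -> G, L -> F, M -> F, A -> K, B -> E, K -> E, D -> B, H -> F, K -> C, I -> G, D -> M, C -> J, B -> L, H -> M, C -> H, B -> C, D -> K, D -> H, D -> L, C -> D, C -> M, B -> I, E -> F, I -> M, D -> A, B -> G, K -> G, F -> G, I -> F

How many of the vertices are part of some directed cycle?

5

A vertex is on a directed cycle iff it belongs to a strongly connected component of size ≥ 2 (or has a self-loop).
The vertices on cycles are {A, B, C, D, K} — 5 in total.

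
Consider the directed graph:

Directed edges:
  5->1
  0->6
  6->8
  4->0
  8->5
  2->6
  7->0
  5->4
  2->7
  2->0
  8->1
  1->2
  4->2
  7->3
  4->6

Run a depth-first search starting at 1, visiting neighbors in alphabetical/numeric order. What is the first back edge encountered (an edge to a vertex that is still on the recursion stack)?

DFS from 1 (visiting neighbors in alphabetical/numeric order); mark gray on enter, black on exit:
1 gray
  2 gray
    0 gray
      6 gray
        8 gray
          8→1: 1 is gray → back edge
First back edge: 8 → 1.

8→1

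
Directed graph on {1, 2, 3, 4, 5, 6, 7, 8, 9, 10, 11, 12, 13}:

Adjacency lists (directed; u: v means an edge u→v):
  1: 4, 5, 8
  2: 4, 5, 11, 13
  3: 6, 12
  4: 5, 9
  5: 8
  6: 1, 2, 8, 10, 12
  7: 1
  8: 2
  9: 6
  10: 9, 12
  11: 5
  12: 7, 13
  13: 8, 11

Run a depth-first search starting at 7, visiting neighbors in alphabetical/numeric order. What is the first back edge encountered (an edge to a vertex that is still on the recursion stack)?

2->4

DFS from 7 (visiting neighbors in alphabetical/numeric order); mark gray on enter, black on exit:
7 gray
  1 gray
    4 gray
      5 gray
        8 gray
          2 gray
            2→4: 4 is gray → back edge
First back edge: 2 → 4.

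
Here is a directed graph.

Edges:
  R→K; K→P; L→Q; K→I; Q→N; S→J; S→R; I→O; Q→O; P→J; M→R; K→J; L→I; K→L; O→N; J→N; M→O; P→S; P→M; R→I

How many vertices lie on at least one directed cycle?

5

A vertex is on a directed cycle iff it belongs to a strongly connected component of size ≥ 2 (or has a self-loop).
The vertices on cycles are {K, M, P, R, S} — 5 in total.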